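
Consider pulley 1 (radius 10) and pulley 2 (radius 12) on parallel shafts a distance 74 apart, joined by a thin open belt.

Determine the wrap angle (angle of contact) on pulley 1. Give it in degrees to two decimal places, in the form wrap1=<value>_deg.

wrap1=176.90_deg

open belt: β = asin((r2−r1)/C) = asin(2/74) = 1.5487°
wrap1 = π − 2β = 176.9026°
wrap2 = π + 2β = 183.0974°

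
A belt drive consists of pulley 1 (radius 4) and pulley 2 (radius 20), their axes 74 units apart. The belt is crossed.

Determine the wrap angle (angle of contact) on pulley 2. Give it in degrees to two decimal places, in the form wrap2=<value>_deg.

crossed belt: β = asin((r1+r2)/C) = asin(24/74) = 18.9246°
wrap1 = wrap2 = π + 2β = 217.8493°

wrap2=217.85_deg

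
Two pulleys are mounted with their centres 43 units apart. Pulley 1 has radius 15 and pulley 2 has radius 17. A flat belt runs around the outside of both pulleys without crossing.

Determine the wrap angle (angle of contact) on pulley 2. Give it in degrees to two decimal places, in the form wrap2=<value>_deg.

open belt: β = asin((r2−r1)/C) = asin(2/43) = 2.6659°
wrap1 = π − 2β = 174.6682°
wrap2 = π + 2β = 185.3318°

wrap2=185.33_deg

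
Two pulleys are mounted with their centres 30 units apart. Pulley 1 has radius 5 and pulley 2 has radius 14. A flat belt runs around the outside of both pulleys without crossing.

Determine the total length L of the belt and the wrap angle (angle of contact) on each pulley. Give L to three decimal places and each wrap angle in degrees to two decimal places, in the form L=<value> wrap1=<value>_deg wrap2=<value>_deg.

L=122.411 wrap1=145.08_deg wrap2=214.92_deg

open belt: β = asin((r2−r1)/C) = asin(9/30) = 17.4576°
wrap1 = π − 2β = 145.0848°
wrap2 = π + 2β = 214.9152°
tangent length = C·cosβ = 28.6182
L = r1·wrap1 + r2·wrap2 + 2·C·cosβ = 5·2.5322 + 14·3.7510 + 2·28.6182 = 122.4111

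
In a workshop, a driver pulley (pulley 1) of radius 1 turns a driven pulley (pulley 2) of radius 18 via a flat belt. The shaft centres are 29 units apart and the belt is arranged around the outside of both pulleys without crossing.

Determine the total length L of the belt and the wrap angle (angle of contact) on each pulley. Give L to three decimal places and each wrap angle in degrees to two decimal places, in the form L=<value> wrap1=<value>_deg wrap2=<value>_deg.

L=127.976 wrap1=108.22_deg wrap2=251.78_deg

open belt: β = asin((r2−r1)/C) = asin(17/29) = 35.8883°
wrap1 = π − 2β = 108.2234°
wrap2 = π + 2β = 251.7766°
tangent length = C·cosβ = 23.4947
L = r1·wrap1 + r2·wrap2 + 2·C·cosβ = 1·1.8889 + 18·4.3943 + 2·23.4947 = 127.9762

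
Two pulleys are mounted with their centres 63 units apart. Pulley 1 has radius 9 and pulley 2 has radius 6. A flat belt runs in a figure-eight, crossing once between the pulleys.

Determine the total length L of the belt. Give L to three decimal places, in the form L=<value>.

L=176.712

crossed belt: β = asin((r1+r2)/C) = asin(15/63) = 13.7741°
wrap1 = wrap2 = π + 2β = 207.5483°
tangent length = C·cosβ = 61.1882
L = (r1+r2)·wrap + 2·C·cosβ = 15·3.6224 + 2·61.1882 = 176.7125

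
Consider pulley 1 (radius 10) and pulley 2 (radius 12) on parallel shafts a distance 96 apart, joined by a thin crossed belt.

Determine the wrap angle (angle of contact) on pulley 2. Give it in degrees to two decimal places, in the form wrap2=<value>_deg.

crossed belt: β = asin((r1+r2)/C) = asin(22/96) = 13.2480°
wrap1 = wrap2 = π + 2β = 206.4960°

wrap2=206.50_deg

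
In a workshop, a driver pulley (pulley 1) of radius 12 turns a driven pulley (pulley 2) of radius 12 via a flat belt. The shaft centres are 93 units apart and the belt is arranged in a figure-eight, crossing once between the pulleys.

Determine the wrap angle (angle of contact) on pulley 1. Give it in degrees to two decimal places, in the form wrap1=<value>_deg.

crossed belt: β = asin((r1+r2)/C) = asin(24/93) = 14.9552°
wrap1 = wrap2 = π + 2β = 209.9105°

wrap1=209.91_deg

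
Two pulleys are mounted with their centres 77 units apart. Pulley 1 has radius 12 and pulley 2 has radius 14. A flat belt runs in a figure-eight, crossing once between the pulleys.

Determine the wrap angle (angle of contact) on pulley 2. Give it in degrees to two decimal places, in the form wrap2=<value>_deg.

wrap2=219.47_deg

crossed belt: β = asin((r1+r2)/C) = asin(26/77) = 19.7345°
wrap1 = wrap2 = π + 2β = 219.4690°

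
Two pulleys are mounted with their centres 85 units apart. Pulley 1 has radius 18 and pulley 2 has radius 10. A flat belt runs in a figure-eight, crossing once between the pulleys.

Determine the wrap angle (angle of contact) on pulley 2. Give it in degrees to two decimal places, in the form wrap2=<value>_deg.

wrap2=218.47_deg

crossed belt: β = asin((r1+r2)/C) = asin(28/85) = 19.2331°
wrap1 = wrap2 = π + 2β = 218.4662°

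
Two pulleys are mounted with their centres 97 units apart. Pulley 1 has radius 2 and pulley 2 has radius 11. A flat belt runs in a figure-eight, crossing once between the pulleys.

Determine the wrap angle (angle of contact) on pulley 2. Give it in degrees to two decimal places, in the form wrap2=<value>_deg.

crossed belt: β = asin((r1+r2)/C) = asin(13/97) = 7.7020°
wrap1 = wrap2 = π + 2β = 195.4040°

wrap2=195.40_deg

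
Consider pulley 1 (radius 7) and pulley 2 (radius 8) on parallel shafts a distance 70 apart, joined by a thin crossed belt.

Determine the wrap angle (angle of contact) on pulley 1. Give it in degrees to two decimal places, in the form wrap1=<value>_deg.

wrap1=204.75_deg

crossed belt: β = asin((r1+r2)/C) = asin(15/70) = 12.3736°
wrap1 = wrap2 = π + 2β = 204.7473°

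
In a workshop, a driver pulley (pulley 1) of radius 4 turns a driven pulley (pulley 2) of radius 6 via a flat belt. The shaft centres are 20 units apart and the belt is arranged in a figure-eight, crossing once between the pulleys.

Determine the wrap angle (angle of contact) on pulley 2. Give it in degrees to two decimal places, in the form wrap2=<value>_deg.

wrap2=240.00_deg

crossed belt: β = asin((r1+r2)/C) = asin(10/20) = 30.0000°
wrap1 = wrap2 = π + 2β = 240.0000°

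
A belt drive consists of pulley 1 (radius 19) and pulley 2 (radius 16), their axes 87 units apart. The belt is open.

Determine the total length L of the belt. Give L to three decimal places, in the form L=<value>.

L=284.059

open belt: β = asin((r2−r1)/C) = asin(-3/87) = -1.9761°
wrap1 = π − 2β = 183.9522°
wrap2 = π + 2β = 176.0478°
tangent length = C·cosβ = 86.9483
L = r1·wrap1 + r2·wrap2 + 2·C·cosβ = 19·3.2106 + 16·3.0726 + 2·86.9483 = 284.0592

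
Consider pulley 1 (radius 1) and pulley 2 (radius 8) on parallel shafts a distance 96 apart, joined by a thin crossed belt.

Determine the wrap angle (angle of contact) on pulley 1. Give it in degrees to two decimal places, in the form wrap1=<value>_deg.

crossed belt: β = asin((r1+r2)/C) = asin(9/96) = 5.3794°
wrap1 = wrap2 = π + 2β = 190.7588°

wrap1=190.76_deg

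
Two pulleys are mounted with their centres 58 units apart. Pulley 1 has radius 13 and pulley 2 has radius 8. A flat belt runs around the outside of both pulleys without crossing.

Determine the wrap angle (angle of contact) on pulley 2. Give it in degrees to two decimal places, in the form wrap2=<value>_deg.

open belt: β = asin((r2−r1)/C) = asin(-5/58) = -4.9454°
wrap1 = π − 2β = 189.8909°
wrap2 = π + 2β = 170.1091°

wrap2=170.11_deg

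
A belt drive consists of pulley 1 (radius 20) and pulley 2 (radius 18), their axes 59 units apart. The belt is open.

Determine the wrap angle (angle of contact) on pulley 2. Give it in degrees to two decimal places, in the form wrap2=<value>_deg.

open belt: β = asin((r2−r1)/C) = asin(-2/59) = -1.9426°
wrap1 = π − 2β = 183.8852°
wrap2 = π + 2β = 176.1148°

wrap2=176.11_deg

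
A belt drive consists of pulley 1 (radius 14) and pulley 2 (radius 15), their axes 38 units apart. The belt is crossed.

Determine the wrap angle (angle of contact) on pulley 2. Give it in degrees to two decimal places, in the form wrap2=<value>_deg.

crossed belt: β = asin((r1+r2)/C) = asin(29/38) = 49.7434°
wrap1 = wrap2 = π + 2β = 279.4868°

wrap2=279.49_deg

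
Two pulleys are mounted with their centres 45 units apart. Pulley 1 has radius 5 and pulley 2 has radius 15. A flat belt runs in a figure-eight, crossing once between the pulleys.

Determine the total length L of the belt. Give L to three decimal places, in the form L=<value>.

L=161.877

crossed belt: β = asin((r1+r2)/C) = asin(20/45) = 26.3878°
wrap1 = wrap2 = π + 2β = 232.7756°
tangent length = C·cosβ = 40.3113
L = (r1+r2)·wrap + 2·C·cosβ = 20·4.0627 + 2·40.3113 = 161.8766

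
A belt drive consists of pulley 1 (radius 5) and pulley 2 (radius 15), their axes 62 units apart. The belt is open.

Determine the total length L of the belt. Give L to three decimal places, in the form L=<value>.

L=188.448

open belt: β = asin((r2−r1)/C) = asin(10/62) = 9.2818°
wrap1 = π − 2β = 161.4364°
wrap2 = π + 2β = 198.5636°
tangent length = C·cosβ = 61.1882
L = r1·wrap1 + r2·wrap2 + 2·C·cosβ = 5·2.8176 + 15·3.4656 + 2·61.1882 = 188.4483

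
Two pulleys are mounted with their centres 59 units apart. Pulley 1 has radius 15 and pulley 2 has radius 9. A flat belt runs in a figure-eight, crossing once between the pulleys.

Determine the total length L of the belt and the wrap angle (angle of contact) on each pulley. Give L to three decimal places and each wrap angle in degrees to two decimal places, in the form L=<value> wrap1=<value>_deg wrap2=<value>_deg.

L=203.303 wrap1=228.01_deg wrap2=228.01_deg

crossed belt: β = asin((r1+r2)/C) = asin(24/59) = 24.0027°
wrap1 = wrap2 = π + 2β = 228.0054°
tangent length = C·cosβ = 53.8981
L = (r1+r2)·wrap + 2·C·cosβ = 24·3.9794 + 2·53.8981 = 203.3028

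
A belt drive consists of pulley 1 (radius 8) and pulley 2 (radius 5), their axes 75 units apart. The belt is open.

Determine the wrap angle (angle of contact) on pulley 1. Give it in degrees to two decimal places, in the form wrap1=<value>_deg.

open belt: β = asin((r2−r1)/C) = asin(-3/75) = -2.2924°
wrap1 = π − 2β = 184.5849°
wrap2 = π + 2β = 175.4151°

wrap1=184.58_deg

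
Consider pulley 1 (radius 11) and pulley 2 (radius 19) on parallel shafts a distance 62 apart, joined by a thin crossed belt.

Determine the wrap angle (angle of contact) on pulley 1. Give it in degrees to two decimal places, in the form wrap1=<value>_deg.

wrap1=237.88_deg

crossed belt: β = asin((r1+r2)/C) = asin(30/62) = 28.9385°
wrap1 = wrap2 = π + 2β = 237.8771°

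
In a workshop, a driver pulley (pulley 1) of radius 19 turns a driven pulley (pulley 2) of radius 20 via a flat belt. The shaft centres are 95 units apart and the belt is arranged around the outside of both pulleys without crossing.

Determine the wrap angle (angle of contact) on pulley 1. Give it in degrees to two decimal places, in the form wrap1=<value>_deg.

wrap1=178.79_deg

open belt: β = asin((r2−r1)/C) = asin(1/95) = 0.6031°
wrap1 = π − 2β = 178.7938°
wrap2 = π + 2β = 181.2062°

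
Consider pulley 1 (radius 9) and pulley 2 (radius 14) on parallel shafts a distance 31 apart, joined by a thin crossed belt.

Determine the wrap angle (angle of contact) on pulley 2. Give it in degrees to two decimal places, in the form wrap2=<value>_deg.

crossed belt: β = asin((r1+r2)/C) = asin(23/31) = 47.8966°
wrap1 = wrap2 = π + 2β = 275.7931°

wrap2=275.79_deg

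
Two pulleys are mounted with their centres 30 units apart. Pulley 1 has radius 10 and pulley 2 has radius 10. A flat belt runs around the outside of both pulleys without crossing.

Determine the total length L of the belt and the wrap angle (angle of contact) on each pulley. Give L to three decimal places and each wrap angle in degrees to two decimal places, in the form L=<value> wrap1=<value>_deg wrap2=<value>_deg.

open belt: β = asin((r2−r1)/C) = asin(0/30) = 0.0000°
wrap1 = π − 2β = 180.0000°
wrap2 = π + 2β = 180.0000°
tangent length = C·cosβ = 30.0000
L = r1·wrap1 + r2·wrap2 + 2·C·cosβ = 10·3.1416 + 10·3.1416 + 2·30.0000 = 122.8319

L=122.832 wrap1=180.00_deg wrap2=180.00_deg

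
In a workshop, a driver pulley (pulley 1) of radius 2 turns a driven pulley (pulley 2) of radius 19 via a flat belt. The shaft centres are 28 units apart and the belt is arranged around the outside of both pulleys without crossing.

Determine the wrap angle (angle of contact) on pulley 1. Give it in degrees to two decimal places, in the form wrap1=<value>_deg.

open belt: β = asin((r2−r1)/C) = asin(17/28) = 37.3832°
wrap1 = π − 2β = 105.2336°
wrap2 = π + 2β = 254.7664°

wrap1=105.23_deg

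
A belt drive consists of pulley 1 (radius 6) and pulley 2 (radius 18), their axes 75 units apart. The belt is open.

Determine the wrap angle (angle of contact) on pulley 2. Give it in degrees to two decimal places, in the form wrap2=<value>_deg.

open belt: β = asin((r2−r1)/C) = asin(12/75) = 9.2069°
wrap1 = π − 2β = 161.5862°
wrap2 = π + 2β = 198.4138°

wrap2=198.41_deg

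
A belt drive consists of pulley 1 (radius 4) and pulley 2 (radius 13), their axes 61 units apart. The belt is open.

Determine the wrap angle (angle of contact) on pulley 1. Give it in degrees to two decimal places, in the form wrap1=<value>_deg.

open belt: β = asin((r2−r1)/C) = asin(9/61) = 8.4844°
wrap1 = π − 2β = 163.0311°
wrap2 = π + 2β = 196.9689°

wrap1=163.03_deg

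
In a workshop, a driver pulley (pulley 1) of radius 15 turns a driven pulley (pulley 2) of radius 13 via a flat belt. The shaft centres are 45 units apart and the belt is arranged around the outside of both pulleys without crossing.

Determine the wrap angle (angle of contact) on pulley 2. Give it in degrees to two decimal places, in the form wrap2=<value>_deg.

open belt: β = asin((r2−r1)/C) = asin(-2/45) = -2.5473°
wrap1 = π − 2β = 185.0946°
wrap2 = π + 2β = 174.9054°

wrap2=174.91_deg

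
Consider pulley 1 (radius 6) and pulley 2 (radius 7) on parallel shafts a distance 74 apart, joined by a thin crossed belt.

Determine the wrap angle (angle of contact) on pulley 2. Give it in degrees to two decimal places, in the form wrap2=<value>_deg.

crossed belt: β = asin((r1+r2)/C) = asin(13/74) = 10.1180°
wrap1 = wrap2 = π + 2β = 200.2360°

wrap2=200.24_deg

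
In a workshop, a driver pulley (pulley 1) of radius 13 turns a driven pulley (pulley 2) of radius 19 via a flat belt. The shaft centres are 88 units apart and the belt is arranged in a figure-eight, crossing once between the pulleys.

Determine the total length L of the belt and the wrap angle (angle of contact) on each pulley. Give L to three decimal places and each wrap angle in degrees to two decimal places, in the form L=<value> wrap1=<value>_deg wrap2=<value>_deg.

L=288.301 wrap1=222.65_deg wrap2=222.65_deg

crossed belt: β = asin((r1+r2)/C) = asin(32/88) = 21.3237°
wrap1 = wrap2 = π + 2β = 222.6474°
tangent length = C·cosβ = 81.9756
L = (r1+r2)·wrap + 2·C·cosβ = 32·3.8859 + 2·81.9756 = 288.3010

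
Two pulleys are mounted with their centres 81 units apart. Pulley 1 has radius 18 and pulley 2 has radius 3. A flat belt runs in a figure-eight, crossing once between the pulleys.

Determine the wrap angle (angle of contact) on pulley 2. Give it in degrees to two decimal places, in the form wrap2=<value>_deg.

crossed belt: β = asin((r1+r2)/C) = asin(21/81) = 15.0261°
wrap1 = wrap2 = π + 2β = 210.0522°

wrap2=210.05_deg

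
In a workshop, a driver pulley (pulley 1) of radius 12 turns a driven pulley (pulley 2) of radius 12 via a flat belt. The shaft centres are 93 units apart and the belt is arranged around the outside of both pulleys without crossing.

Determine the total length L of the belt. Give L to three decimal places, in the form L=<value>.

open belt: β = asin((r2−r1)/C) = asin(0/93) = 0.0000°
wrap1 = π − 2β = 180.0000°
wrap2 = π + 2β = 180.0000°
tangent length = C·cosβ = 93.0000
L = r1·wrap1 + r2·wrap2 + 2·C·cosβ = 12·3.1416 + 12·3.1416 + 2·93.0000 = 261.3982

L=261.398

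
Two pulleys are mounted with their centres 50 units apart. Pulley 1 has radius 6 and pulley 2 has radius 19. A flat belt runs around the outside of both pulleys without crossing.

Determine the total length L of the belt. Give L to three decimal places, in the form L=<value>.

open belt: β = asin((r2−r1)/C) = asin(13/50) = 15.0701°
wrap1 = π − 2β = 149.8599°
wrap2 = π + 2β = 210.1401°
tangent length = C·cosβ = 48.2804
L = r1·wrap1 + r2·wrap2 + 2·C·cosβ = 6·2.6155 + 19·3.6676 + 2·48.2804 = 181.9393

L=181.939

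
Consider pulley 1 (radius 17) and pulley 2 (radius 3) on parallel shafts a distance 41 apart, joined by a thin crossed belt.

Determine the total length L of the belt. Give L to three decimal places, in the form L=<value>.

L=154.797

crossed belt: β = asin((r1+r2)/C) = asin(20/41) = 29.1964°
wrap1 = wrap2 = π + 2β = 238.3928°
tangent length = C·cosβ = 35.7911
L = (r1+r2)·wrap + 2·C·cosβ = 20·4.1607 + 2·35.7911 = 154.7969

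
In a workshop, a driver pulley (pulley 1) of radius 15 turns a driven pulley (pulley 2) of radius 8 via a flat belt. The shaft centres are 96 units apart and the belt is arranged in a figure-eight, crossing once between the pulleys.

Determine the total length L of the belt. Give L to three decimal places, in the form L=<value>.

L=269.794

crossed belt: β = asin((r1+r2)/C) = asin(23/96) = 13.8619°
wrap1 = wrap2 = π + 2β = 207.7239°
tangent length = C·cosβ = 93.2041
L = (r1+r2)·wrap + 2·C·cosβ = 23·3.6255 + 2·93.2041 = 269.7939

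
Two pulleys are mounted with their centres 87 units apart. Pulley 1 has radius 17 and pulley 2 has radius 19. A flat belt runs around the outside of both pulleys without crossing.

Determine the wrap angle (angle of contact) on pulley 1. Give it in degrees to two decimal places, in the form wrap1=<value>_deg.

wrap1=177.37_deg

open belt: β = asin((r2−r1)/C) = asin(2/87) = 1.3173°
wrap1 = π − 2β = 177.3655°
wrap2 = π + 2β = 182.6345°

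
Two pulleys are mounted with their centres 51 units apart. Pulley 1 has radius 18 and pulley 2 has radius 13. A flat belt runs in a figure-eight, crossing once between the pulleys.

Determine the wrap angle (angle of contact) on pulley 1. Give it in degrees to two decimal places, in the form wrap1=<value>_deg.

crossed belt: β = asin((r1+r2)/C) = asin(31/51) = 37.4337°
wrap1 = wrap2 = π + 2β = 254.8674°

wrap1=254.87_deg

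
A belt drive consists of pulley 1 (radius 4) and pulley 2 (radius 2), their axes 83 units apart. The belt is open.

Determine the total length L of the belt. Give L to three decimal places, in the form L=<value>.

open belt: β = asin((r2−r1)/C) = asin(-2/83) = -1.3808°
wrap1 = π − 2β = 182.7615°
wrap2 = π + 2β = 177.2385°
tangent length = C·cosβ = 82.9759
L = r1·wrap1 + r2·wrap2 + 2·C·cosβ = 4·3.1898 + 2·3.0934 + 2·82.9759 = 184.8978

L=184.898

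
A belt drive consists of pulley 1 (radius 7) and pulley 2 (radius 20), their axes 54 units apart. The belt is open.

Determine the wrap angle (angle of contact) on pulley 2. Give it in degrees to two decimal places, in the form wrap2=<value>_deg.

open belt: β = asin((r2−r1)/C) = asin(13/54) = 13.9303°
wrap1 = π − 2β = 152.1395°
wrap2 = π + 2β = 207.8605°

wrap2=207.86_deg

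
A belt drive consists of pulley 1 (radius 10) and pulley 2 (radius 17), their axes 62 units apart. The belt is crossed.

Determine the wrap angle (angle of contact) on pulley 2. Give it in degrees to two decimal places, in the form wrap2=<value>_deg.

crossed belt: β = asin((r1+r2)/C) = asin(27/62) = 25.8161°
wrap1 = wrap2 = π + 2β = 231.6322°

wrap2=231.63_deg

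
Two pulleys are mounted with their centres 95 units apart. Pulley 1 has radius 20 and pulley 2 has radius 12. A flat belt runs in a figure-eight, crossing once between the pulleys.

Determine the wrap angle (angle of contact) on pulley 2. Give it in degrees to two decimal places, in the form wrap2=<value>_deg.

wrap2=219.37_deg

crossed belt: β = asin((r1+r2)/C) = asin(32/95) = 19.6846°
wrap1 = wrap2 = π + 2β = 219.3692°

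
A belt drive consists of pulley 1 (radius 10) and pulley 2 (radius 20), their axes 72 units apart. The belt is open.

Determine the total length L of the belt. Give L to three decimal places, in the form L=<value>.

open belt: β = asin((r2−r1)/C) = asin(10/72) = 7.9836°
wrap1 = π − 2β = 164.0329°
wrap2 = π + 2β = 195.9671°
tangent length = C·cosβ = 71.3022
L = r1·wrap1 + r2·wrap2 + 2·C·cosβ = 10·2.8629 + 20·3.4203 + 2·71.3022 = 239.6389

L=239.639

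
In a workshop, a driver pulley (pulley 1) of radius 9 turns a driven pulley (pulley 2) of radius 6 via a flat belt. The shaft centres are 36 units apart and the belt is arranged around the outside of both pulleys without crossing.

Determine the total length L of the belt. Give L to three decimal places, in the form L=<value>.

open belt: β = asin((r2−r1)/C) = asin(-3/36) = -4.7802°
wrap1 = π − 2β = 189.5604°
wrap2 = π + 2β = 170.4396°
tangent length = C·cosβ = 35.8748
L = r1·wrap1 + r2·wrap2 + 2·C·cosβ = 9·3.3085 + 6·2.9747 + 2·35.8748 = 119.3740

L=119.374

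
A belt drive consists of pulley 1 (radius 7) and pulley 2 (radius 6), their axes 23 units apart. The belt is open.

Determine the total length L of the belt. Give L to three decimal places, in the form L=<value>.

open belt: β = asin((r2−r1)/C) = asin(-1/23) = -2.4919°
wrap1 = π − 2β = 184.9838°
wrap2 = π + 2β = 175.0162°
tangent length = C·cosβ = 22.9783
L = r1·wrap1 + r2·wrap2 + 2·C·cosβ = 7·3.2286 + 6·3.0546 + 2·22.9783 = 86.8842

L=86.884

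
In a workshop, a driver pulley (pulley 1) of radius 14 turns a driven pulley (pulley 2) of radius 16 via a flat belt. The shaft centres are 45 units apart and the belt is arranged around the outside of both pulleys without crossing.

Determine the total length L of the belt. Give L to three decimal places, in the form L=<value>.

open belt: β = asin((r2−r1)/C) = asin(2/45) = 2.5473°
wrap1 = π − 2β = 174.9054°
wrap2 = π + 2β = 185.0946°
tangent length = C·cosβ = 44.9555
L = r1·wrap1 + r2·wrap2 + 2·C·cosβ = 14·3.0527 + 16·3.2305 + 2·44.9555 = 184.3367

L=184.337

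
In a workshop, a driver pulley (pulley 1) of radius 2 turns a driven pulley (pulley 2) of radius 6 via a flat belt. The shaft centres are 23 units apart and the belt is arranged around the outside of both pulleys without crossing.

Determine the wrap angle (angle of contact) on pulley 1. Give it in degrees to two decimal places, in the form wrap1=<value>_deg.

wrap1=159.97_deg

open belt: β = asin((r2−r1)/C) = asin(4/23) = 10.0154°
wrap1 = π − 2β = 159.9692°
wrap2 = π + 2β = 200.0308°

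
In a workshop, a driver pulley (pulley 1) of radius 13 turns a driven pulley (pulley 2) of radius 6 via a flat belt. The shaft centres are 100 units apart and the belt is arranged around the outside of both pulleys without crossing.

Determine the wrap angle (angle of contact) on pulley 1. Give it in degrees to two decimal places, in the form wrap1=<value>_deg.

wrap1=188.03_deg

open belt: β = asin((r2−r1)/C) = asin(-7/100) = -4.0140°
wrap1 = π − 2β = 188.0280°
wrap2 = π + 2β = 171.9720°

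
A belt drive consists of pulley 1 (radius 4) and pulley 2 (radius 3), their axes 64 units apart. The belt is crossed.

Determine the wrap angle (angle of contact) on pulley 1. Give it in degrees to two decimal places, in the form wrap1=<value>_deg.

crossed belt: β = asin((r1+r2)/C) = asin(7/64) = 6.2793°
wrap1 = wrap2 = π + 2β = 192.5586°

wrap1=192.56_deg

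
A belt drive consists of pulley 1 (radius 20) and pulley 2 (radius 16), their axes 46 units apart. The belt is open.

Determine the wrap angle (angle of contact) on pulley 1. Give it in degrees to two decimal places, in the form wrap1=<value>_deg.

open belt: β = asin((r2−r1)/C) = asin(-4/46) = -4.9885°
wrap1 = π − 2β = 189.9771°
wrap2 = π + 2β = 170.0229°

wrap1=189.98_deg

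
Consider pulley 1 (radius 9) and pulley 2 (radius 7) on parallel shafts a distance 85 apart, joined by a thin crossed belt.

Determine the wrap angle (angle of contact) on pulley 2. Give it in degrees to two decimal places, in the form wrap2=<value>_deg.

crossed belt: β = asin((r1+r2)/C) = asin(16/85) = 10.8498°
wrap1 = wrap2 = π + 2β = 201.6996°

wrap2=201.70_deg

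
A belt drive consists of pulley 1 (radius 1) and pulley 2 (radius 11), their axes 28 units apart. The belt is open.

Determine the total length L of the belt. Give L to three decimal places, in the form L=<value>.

open belt: β = asin((r2−r1)/C) = asin(10/28) = 20.9248°
wrap1 = π − 2β = 138.1503°
wrap2 = π + 2β = 221.8497°
tangent length = C·cosβ = 26.1534
L = r1·wrap1 + r2·wrap2 + 2·C·cosβ = 1·2.4112 + 11·3.8720 + 2·26.1534 = 97.3100

L=97.310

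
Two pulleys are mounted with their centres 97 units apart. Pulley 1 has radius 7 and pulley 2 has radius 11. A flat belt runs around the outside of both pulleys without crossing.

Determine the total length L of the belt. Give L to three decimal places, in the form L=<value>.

open belt: β = asin((r2−r1)/C) = asin(4/97) = 2.3634°
wrap1 = π − 2β = 175.2732°
wrap2 = π + 2β = 184.7268°
tangent length = C·cosβ = 96.9175
L = r1·wrap1 + r2·wrap2 + 2·C·cosβ = 7·3.0591 + 11·3.2241 + 2·96.9175 = 250.7136

L=250.714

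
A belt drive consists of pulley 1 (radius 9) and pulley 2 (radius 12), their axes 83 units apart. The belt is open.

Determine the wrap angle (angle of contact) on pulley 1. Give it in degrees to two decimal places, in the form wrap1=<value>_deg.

wrap1=175.86_deg

open belt: β = asin((r2−r1)/C) = asin(3/83) = 2.0714°
wrap1 = π − 2β = 175.8572°
wrap2 = π + 2β = 184.1428°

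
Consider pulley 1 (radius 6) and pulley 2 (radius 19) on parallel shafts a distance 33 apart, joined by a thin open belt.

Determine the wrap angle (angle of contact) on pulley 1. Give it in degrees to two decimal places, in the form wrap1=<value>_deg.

wrap1=133.60_deg

open belt: β = asin((r2−r1)/C) = asin(13/33) = 23.1998°
wrap1 = π − 2β = 133.6003°
wrap2 = π + 2β = 226.3997°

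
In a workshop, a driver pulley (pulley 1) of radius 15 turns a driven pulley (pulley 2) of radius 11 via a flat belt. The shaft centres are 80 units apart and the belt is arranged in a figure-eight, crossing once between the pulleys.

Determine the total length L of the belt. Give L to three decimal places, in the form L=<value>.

crossed belt: β = asin((r1+r2)/C) = asin(26/80) = 18.9656°
wrap1 = wrap2 = π + 2β = 217.9311°
tangent length = C·cosβ = 75.6571
L = (r1+r2)·wrap + 2·C·cosβ = 26·3.8036 + 2·75.6571 = 250.2083

L=250.208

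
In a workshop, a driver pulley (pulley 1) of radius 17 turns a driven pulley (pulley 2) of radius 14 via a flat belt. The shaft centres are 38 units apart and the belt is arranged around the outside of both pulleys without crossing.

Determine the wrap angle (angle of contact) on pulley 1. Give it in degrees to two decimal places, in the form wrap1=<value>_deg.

open belt: β = asin((r2−r1)/C) = asin(-3/38) = -4.5281°
wrap1 = π − 2β = 189.0561°
wrap2 = π + 2β = 170.9439°

wrap1=189.06_deg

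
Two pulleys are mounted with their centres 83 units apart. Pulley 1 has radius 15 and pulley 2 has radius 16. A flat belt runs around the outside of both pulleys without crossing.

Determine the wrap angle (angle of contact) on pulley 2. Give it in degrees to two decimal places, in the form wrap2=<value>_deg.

open belt: β = asin((r2−r1)/C) = asin(1/83) = 0.6903°
wrap1 = π − 2β = 178.6193°
wrap2 = π + 2β = 181.3807°

wrap2=181.38_deg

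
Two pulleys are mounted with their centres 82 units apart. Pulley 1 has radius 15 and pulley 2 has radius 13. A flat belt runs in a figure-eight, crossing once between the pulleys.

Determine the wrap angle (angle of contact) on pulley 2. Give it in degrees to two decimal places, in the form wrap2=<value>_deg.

wrap2=219.93_deg

crossed belt: β = asin((r1+r2)/C) = asin(28/82) = 19.9661°
wrap1 = wrap2 = π + 2β = 219.9321°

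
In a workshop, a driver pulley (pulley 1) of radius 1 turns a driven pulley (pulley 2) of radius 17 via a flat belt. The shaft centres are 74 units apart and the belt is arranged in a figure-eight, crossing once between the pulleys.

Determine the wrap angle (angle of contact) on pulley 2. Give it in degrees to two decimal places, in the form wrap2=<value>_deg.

crossed belt: β = asin((r1+r2)/C) = asin(18/74) = 14.0780°
wrap1 = wrap2 = π + 2β = 208.1561°

wrap2=208.16_deg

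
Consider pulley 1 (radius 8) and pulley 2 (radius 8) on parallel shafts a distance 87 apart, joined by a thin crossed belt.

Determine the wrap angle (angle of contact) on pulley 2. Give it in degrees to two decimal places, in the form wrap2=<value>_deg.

crossed belt: β = asin((r1+r2)/C) = asin(16/87) = 10.5975°
wrap1 = wrap2 = π + 2β = 201.1950°

wrap2=201.19_deg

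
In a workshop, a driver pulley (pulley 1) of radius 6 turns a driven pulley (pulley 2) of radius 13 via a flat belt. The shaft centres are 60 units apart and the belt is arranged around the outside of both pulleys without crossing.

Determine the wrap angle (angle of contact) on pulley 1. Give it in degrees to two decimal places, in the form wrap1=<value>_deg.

open belt: β = asin((r2−r1)/C) = asin(7/60) = 6.6998°
wrap1 = π − 2β = 166.6005°
wrap2 = π + 2β = 193.3995°

wrap1=166.60_deg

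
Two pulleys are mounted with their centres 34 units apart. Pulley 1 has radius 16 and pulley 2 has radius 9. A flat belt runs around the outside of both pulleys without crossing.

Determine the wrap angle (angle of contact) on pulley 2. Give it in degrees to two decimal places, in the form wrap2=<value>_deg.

open belt: β = asin((r2−r1)/C) = asin(-7/34) = -11.8812°
wrap1 = π − 2β = 203.7623°
wrap2 = π + 2β = 156.2377°

wrap2=156.24_deg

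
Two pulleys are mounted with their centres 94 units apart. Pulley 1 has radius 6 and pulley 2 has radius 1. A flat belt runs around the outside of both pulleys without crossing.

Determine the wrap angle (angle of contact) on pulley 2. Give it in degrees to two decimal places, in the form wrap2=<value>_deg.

wrap2=173.90_deg

open belt: β = asin((r2−r1)/C) = asin(-5/94) = -3.0491°
wrap1 = π − 2β = 186.0982°
wrap2 = π + 2β = 173.9018°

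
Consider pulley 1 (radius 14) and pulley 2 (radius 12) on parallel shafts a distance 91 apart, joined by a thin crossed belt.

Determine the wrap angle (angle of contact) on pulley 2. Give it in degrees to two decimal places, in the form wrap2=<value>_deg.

wrap2=213.20_deg

crossed belt: β = asin((r1+r2)/C) = asin(26/91) = 16.6015°
wrap1 = wrap2 = π + 2β = 213.2031°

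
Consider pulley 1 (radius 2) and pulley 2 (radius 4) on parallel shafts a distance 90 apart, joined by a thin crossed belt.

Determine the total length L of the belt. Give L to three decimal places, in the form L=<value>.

crossed belt: β = asin((r1+r2)/C) = asin(6/90) = 3.8226°
wrap1 = wrap2 = π + 2β = 187.6451°
tangent length = C·cosβ = 89.7998
L = (r1+r2)·wrap + 2·C·cosβ = 6·3.2750 + 2·89.7998 = 199.2497

L=199.250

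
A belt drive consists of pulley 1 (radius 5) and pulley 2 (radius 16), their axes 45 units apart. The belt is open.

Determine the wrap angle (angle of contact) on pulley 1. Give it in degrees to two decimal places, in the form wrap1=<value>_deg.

open belt: β = asin((r2−r1)/C) = asin(11/45) = 14.1490°
wrap1 = π − 2β = 151.7020°
wrap2 = π + 2β = 208.2980°

wrap1=151.70_deg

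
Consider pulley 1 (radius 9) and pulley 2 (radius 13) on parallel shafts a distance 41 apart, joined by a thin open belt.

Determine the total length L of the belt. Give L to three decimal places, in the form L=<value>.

open belt: β = asin((r2−r1)/C) = asin(4/41) = 5.5987°
wrap1 = π − 2β = 168.8025°
wrap2 = π + 2β = 191.1975°
tangent length = C·cosβ = 40.8044
L = r1·wrap1 + r2·wrap2 + 2·C·cosβ = 9·2.9462 + 13·3.3370 + 2·40.8044 = 151.5056

L=151.506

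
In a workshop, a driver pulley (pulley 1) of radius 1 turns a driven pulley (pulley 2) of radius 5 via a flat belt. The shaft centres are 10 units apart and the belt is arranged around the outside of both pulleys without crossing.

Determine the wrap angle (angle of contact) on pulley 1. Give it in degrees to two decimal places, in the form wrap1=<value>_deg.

wrap1=132.84_deg

open belt: β = asin((r2−r1)/C) = asin(4/10) = 23.5782°
wrap1 = π − 2β = 132.8436°
wrap2 = π + 2β = 227.1564°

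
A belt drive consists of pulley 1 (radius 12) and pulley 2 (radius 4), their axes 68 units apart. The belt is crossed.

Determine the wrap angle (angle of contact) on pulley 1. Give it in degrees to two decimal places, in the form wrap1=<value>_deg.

crossed belt: β = asin((r1+r2)/C) = asin(16/68) = 13.6090°
wrap1 = wrap2 = π + 2β = 207.2179°

wrap1=207.22_deg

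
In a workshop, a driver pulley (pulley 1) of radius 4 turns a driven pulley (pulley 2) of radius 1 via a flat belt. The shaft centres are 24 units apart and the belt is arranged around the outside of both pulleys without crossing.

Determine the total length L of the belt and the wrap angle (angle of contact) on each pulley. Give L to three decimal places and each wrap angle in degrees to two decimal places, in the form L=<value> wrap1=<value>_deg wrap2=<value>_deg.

L=64.083 wrap1=194.36_deg wrap2=165.64_deg

open belt: β = asin((r2−r1)/C) = asin(-3/24) = -7.1808°
wrap1 = π − 2β = 194.3615°
wrap2 = π + 2β = 165.6385°
tangent length = C·cosβ = 23.8118
L = r1·wrap1 + r2·wrap2 + 2·C·cosβ = 4·3.3922 + 1·2.8909 + 2·23.8118 = 64.0835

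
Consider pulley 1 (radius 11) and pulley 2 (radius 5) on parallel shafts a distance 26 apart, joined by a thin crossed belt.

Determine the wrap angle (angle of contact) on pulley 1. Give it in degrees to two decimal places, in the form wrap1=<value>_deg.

crossed belt: β = asin((r1+r2)/C) = asin(16/26) = 37.9799°
wrap1 = wrap2 = π + 2β = 255.9597°

wrap1=255.96_deg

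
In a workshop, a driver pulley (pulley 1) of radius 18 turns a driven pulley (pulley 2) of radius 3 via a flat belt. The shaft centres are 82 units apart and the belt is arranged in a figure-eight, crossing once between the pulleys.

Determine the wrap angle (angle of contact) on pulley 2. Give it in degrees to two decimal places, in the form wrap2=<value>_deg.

crossed belt: β = asin((r1+r2)/C) = asin(21/82) = 14.8386°
wrap1 = wrap2 = π + 2β = 209.6773°

wrap2=209.68_deg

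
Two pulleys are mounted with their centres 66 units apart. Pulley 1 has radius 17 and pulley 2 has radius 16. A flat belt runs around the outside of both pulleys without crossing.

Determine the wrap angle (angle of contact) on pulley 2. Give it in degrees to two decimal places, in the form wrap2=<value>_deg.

open belt: β = asin((r2−r1)/C) = asin(-1/66) = -0.8682°
wrap1 = π − 2β = 181.7363°
wrap2 = π + 2β = 178.2637°

wrap2=178.26_deg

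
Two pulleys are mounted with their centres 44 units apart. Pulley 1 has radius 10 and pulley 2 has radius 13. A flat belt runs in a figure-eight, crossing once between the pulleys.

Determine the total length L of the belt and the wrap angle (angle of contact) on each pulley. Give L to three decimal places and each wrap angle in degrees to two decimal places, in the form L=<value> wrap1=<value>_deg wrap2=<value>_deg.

crossed belt: β = asin((r1+r2)/C) = asin(23/44) = 31.5154°
wrap1 = wrap2 = π + 2β = 243.0307°
tangent length = C·cosβ = 37.5100
L = (r1+r2)·wrap + 2·C·cosβ = 23·4.2417 + 2·37.5100 = 172.5788

L=172.579 wrap1=243.03_deg wrap2=243.03_deg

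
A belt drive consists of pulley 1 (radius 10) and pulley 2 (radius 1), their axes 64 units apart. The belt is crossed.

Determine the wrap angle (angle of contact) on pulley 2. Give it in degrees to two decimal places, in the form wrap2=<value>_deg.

crossed belt: β = asin((r1+r2)/C) = asin(11/64) = 9.8969°
wrap1 = wrap2 = π + 2β = 199.7937°

wrap2=199.79_deg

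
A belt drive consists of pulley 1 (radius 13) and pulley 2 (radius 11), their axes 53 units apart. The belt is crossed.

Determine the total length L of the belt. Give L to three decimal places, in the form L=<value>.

L=192.464

crossed belt: β = asin((r1+r2)/C) = asin(24/53) = 26.9254°
wrap1 = wrap2 = π + 2β = 233.8508°
tangent length = C·cosβ = 47.2546
L = (r1+r2)·wrap + 2·C·cosβ = 24·4.0815 + 2·47.2546 = 192.4645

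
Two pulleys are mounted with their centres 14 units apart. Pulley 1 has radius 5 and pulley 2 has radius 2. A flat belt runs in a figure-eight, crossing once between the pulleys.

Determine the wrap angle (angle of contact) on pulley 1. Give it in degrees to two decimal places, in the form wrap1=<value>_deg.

wrap1=240.00_deg

crossed belt: β = asin((r1+r2)/C) = asin(7/14) = 30.0000°
wrap1 = wrap2 = π + 2β = 240.0000°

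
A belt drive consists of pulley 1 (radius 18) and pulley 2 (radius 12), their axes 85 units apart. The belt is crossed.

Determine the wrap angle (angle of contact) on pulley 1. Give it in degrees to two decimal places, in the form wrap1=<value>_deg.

crossed belt: β = asin((r1+r2)/C) = asin(30/85) = 20.6673°
wrap1 = wrap2 = π + 2β = 221.3346°

wrap1=221.33_deg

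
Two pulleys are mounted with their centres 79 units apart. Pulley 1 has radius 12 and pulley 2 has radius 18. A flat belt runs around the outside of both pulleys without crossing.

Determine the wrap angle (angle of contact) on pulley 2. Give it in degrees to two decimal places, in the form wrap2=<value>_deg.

wrap2=188.71_deg

open belt: β = asin((r2−r1)/C) = asin(6/79) = 4.3558°
wrap1 = π − 2β = 171.2885°
wrap2 = π + 2β = 188.7115°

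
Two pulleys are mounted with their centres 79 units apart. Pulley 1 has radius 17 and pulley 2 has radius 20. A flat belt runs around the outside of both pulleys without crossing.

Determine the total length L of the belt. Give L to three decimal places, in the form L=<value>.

L=274.353

open belt: β = asin((r2−r1)/C) = asin(3/79) = 2.1763°
wrap1 = π − 2β = 175.6474°
wrap2 = π + 2β = 184.3526°
tangent length = C·cosβ = 78.9430
L = r1·wrap1 + r2·wrap2 + 2·C·cosβ = 17·3.0656 + 20·3.2176 + 2·78.9430 = 274.3529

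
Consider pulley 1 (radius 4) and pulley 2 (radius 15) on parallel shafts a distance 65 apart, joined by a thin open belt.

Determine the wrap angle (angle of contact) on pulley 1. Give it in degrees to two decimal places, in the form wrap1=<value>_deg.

open belt: β = asin((r2−r1)/C) = asin(11/65) = 9.7431°
wrap1 = π − 2β = 160.5138°
wrap2 = π + 2β = 199.4862°

wrap1=160.51_deg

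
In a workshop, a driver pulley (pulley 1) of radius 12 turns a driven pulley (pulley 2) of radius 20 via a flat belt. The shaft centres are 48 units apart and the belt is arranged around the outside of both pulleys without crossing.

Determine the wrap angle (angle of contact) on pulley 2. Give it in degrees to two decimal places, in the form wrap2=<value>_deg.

wrap2=199.19_deg

open belt: β = asin((r2−r1)/C) = asin(8/48) = 9.5941°
wrap1 = π − 2β = 160.8119°
wrap2 = π + 2β = 199.1881°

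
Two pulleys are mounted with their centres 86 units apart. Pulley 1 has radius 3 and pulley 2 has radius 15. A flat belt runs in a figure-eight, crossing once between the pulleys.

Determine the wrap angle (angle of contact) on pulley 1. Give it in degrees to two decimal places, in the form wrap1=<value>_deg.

wrap1=204.16_deg

crossed belt: β = asin((r1+r2)/C) = asin(18/86) = 12.0815°
wrap1 = wrap2 = π + 2β = 204.1629°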